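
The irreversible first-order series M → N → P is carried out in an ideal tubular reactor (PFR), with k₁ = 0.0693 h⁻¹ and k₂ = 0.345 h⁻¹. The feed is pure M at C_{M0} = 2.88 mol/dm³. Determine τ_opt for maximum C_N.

5.82 h

Setting dC_N/dτ = 0 gives τ_opt = ln(k₂/k₁)/(k₂−k₁).
= ln(0.345/0.0693)/(0.345−0.0693) = ln(4.978)/0.2757 = 1.605/0.2757 = 5.82 h.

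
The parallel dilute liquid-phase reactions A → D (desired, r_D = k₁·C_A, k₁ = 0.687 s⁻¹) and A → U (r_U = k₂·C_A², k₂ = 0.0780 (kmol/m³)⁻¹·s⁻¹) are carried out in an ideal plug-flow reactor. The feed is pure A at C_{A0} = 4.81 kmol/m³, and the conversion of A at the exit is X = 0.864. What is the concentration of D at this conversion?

C_A = C_{A0}(1−X) = 0.6542 kmol/m³.
Along a PFR/batch, dC_D/dC_A = −r_D/(r_D+r_U) = −k₁/(k₁+k₂·C_A).
Integrating from C_{A0} to C_A: C_D = (0.687/0.0780)·ln[(0.687+0.0780·4.81)/(0.687+0.0780·0.654)] = 8.808·ln(1.062/0.7380) = 3.207 kmol/m³.

3.21 kmol/m³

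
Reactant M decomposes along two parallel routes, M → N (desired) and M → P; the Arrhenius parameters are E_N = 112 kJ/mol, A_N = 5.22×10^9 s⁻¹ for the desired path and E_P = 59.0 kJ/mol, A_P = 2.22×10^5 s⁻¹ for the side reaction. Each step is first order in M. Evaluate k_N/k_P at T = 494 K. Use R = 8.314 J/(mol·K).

k_N/k_P = (A_N/A_P)·exp[−(E_N−E_P)/(RT)] = (A_N/A_P)·exp[(E_P−E_N)/(RT)].
(E_P−E_N)/(RT) = (59.0−112)×10³/(8.314×494) = -53000/4107 = -12.90.
k_N/k_P = (5.22×10^9/2.22×10^5)·exp(-12.90) = 23514 × 2.487×10^-6 = 0.0585.

0.0585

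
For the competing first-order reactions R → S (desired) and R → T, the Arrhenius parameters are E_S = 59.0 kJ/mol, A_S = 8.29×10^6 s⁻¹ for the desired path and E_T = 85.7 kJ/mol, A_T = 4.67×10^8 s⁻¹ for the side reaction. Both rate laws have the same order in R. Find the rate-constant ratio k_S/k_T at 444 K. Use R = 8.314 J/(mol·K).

With equal orders, S_{S/T} = k_S/k_T = (A_S/A_T)·exp[(E_T−E_S)/(RT)].
(E_T−E_S)/(RT) = (85.7−59.0)×10³/(8.314×444) = 26700/3691 = 7.233.
k_S/k_T = (8.29×10^6/4.67×10^8)·exp(7.233) = 0.01775 × 1384 = 24.6.

24.6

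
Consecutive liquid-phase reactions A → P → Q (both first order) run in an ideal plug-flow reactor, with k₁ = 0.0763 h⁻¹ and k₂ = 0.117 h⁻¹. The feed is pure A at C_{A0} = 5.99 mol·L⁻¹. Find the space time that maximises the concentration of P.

The intermediate peaks when r₁ = r₂, i.e. k₁e^(−k₁τ) = k₂e^(−k₂τ), giving τ_opt = ln(k₂/k₁)/(k₂−k₁).
= ln(0.117/0.0763)/(0.117−0.0763) = ln(1.533)/0.04070 = 0.4275/0.04070 = 10.5 h.

10.5 h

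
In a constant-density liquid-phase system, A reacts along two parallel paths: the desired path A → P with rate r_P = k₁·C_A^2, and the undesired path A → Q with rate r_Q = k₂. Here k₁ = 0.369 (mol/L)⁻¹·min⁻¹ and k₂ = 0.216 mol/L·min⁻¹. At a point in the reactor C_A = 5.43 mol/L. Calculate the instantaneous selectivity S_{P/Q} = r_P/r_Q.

S_{P/Q} = r_P/r_Q = (k₁·C_A^2)/(k₂) = (k₁/k₂)·C_A^2.
= (0.369×5.430^2) / (0.216) = 10.88/0.2160 = 50.4.

50.4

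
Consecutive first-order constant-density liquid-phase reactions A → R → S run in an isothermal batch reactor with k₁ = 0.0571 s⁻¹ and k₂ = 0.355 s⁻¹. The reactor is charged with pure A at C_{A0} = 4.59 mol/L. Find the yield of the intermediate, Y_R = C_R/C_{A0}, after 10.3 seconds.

For first-order series with pure A initially, C_R(t) = k₁C_{A0}/(k₂−k₁)·(e^(−k₁t) − e^(−k₂t)).
e^(−k₁t) = e^(−0.0571×10.3) = e^(−0.5881) = 0.5554; e^(−k₂t) = e^(−3.656) = 0.02582.
C_R = 0.0571×4.59/(0.355−0.0571) × (0.5554−0.02582) = 0.8798×0.5295 = 0.4659 mol/L.
Y_R = C_R/C_{A0} = 0.4659/4.59 = 0.102.

0.102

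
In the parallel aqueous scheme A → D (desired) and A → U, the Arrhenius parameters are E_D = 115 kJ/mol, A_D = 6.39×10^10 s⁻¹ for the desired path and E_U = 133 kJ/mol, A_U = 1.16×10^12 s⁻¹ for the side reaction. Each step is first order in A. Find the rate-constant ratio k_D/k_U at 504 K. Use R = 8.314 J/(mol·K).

k_D/k_U = (A_D/A_U)·exp[−(E_D−E_U)/(RT)] = (A_D/A_U)·exp[(E_U−E_D)/(RT)].
(E_U−E_D)/(RT) = (133−115)×10³/(8.314×504) = 18000/4190 = 4.296.
k_D/k_U = (6.39×10^10/1.16×10^12)·exp(4.296) = 0.05509 × 73.38 = 4.04.
Since E_D < E_U, lowering the temperature improves selectivity toward D.

4.04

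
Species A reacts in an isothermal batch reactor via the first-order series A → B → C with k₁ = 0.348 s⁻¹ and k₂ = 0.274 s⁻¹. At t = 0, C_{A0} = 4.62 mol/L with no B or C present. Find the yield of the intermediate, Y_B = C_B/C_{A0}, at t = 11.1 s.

0.126

The intermediate concentration in a first-order A→B→C sequence is C_B = k₁C_{A0}(e^(−k₁t) − e^(−k₂t))/(k₂−k₁).
e^(−k₁t) = e^(−0.348×11.1) = e^(−3.863) = 0.02101; e^(−k₂t) = e^(−3.041) = 0.04777.
C_B = 0.348×4.62/(0.274−0.348) × (0.02101−0.04777) = (-21.73)×(-0.02676) = 0.5814 mol/L.
Y_B = C_B/C_{A0} = 0.5814/4.62 = 0.126.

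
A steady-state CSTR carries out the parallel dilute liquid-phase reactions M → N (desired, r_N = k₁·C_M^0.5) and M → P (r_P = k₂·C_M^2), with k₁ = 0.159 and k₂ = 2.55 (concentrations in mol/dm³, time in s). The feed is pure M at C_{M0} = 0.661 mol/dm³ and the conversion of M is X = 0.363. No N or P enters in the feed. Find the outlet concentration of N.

Exit C_M = C_{M0}(1−X) = 0.661×0.637 = 0.4211 mol/dm³.
In a CSTR the entire volume is at exit conditions, so r_N = 0.159×0.4211^0.5 = 0.1032 and r_P = 2.55×0.4211^2 = 0.4521.
Fraction of consumed M going to N: r_N/(r_N+r_P) = 0.1858.
C_N = 0.1858·C_{M0}·X = 0.1858×0.661×0.363 = 0.0446 mol/dm³.

0.0446 mol/dm³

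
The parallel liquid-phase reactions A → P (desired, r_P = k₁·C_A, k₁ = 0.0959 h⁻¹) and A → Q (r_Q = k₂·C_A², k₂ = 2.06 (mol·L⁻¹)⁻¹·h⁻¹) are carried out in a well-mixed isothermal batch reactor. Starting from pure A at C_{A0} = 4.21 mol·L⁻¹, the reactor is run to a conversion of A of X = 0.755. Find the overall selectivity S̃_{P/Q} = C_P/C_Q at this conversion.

C_A = C_{A0}(1−X) = 1.031 mol·L⁻¹.
Along a PFR/batch, dC_P/dC_A = −r_P/(r_P+r_Q) = −k₁/(k₁+k₂·C_A).
Integrating from C_{A0} to C_A: C_P = (0.0959/2.06)·ln[(0.0959+2.06·4.21)/(0.0959+2.06·1.03)] = 0.04655·ln(8.769/2.221) = 0.06393 mol·L⁻¹.
C_Q = (C_{A0}−C_A)−C_P = 3.115 mol·L⁻¹; S̃_{P/Q} = 0.06393/3.115 = 0.0205.

0.0205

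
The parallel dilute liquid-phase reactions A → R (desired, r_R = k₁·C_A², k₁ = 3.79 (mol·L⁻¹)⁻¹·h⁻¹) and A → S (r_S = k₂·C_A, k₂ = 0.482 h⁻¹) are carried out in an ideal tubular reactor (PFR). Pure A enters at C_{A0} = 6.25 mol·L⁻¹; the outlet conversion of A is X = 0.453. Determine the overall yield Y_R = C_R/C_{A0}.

0.441

C_A = C_{A0}(1−X) = 3.419 mol·L⁻¹.
Along a PFR/batch, dC_S/dC_A = −r_S/(r_R+r_S) = −k₂/(k₂+k₁·C_A).
Integrating from C_{A0} to C_A: C_S = (0.482/3.79)·ln[(0.482+3.79·6.25)/(0.482+3.79·3.42)] = 0.1272·ln(24.17/13.44) = 0.07464 mol·L⁻¹.
Then C_R = (C_{A0}−C_A) − C_S = 2.831 − 0.07464 = 2.757 mol·L⁻¹.
Y_R = C_R/C_{A0} = 2.757/6.25 = 0.441.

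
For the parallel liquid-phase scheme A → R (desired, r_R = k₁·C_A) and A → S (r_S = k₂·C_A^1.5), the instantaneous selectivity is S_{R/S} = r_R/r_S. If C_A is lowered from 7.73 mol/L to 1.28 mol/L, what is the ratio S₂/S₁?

2.46

S_{R/S} = (k₁/k₂)·C_A^-0.5, so S₂/S₁ = (C_{A,2}/C_{A,1})^-0.5.
= (1.28/7.73)^(-0.5) = (0.1656)^(-0.5) = 2.46.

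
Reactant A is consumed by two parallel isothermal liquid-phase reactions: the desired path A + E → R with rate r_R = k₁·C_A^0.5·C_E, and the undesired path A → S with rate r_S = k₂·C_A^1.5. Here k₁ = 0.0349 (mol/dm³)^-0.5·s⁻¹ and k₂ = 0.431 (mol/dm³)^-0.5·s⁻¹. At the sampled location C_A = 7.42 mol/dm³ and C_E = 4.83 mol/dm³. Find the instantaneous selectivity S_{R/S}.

0.0527

S_{R/S} = r_R/r_S = (k₁·C_A^0.5·C_E)/(k₂·C_A^1.5) = (k₁/k₂)·C_A⁻¹·C_E.
= (0.0349×7.420^0.5×4.830) / (0.431×7.420^1.5) = 0.4592/8.711 = 0.0527.
The undesired path is higher order in A, so low C_A (CSTR or dilute feed) favours R.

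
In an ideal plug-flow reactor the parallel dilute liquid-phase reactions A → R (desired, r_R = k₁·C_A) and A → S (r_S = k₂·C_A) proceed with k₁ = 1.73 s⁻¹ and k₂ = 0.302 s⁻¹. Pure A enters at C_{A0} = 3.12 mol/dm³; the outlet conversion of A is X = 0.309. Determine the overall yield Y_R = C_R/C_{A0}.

C_A = C_{A0}(1−X) = 2.156 mol/dm³.
Both paths are first order in A, so the instantaneous fraction to R is constant: dC_R/d(−C_A) = k₁/(k₁+k₂) = 0.8514.
C_R = 0.8514·(C_{A0}−C_A) = 0.8514×0.9641 = 0.821 mol/dm³.
Y_R = C_R/C_{A0} = 0.8208/3.12 = 0.263.

0.263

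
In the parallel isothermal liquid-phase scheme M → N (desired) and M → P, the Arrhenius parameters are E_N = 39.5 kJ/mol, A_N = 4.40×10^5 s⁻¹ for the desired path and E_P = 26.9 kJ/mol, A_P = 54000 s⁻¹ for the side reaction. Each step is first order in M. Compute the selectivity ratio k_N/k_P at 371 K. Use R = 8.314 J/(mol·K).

0.137

With equal orders, S_{N/P} = k_N/k_P = (A_N/A_P)·exp[(E_P−E_N)/(RT)].
(E_P−E_N)/(RT) = (26.9−39.5)×10³/(8.314×371) = -12600/3084 = -4.085.
k_N/k_P = (4.40×10^5/54000)·exp(-4.085) = 8.148 × 0.01682 = 0.137.
Since E_N > E_P, raising the temperature improves selectivity toward N.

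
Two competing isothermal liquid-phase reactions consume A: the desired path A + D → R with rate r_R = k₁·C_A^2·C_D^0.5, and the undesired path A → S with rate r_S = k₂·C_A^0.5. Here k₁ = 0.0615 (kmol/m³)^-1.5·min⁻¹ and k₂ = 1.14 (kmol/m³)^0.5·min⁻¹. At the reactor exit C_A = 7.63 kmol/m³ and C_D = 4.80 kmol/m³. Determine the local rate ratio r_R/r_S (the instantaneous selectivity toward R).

2.49

S_{R/S} = r_R/r_S = (k₁·C_A^2·C_D^0.5)/(k₂·C_A^0.5) = (k₁/k₂)·C_A^1.5·C_D^0.5.
= (0.0615×7.630^2×4.800^0.5) / (1.14×7.630^0.5) = 7.844/3.149 = 2.49.
Since the desired path is higher order in A, keeping C_A high (PFR or concentrated feed) favours R.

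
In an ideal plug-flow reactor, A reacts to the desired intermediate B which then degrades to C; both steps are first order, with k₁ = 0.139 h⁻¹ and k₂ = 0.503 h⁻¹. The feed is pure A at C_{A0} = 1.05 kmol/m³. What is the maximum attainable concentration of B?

0.178 kmol/m³

Evaluating C_B at τ_opt = ln(k₂/k₁)/(k₂−k₁) gives C_{B,max}/C_{A0} = (k₁/k₂)^[k₂/(k₂−k₁)].
= (0.139/0.503)^(0.503/(0.503−0.139)) = (0.2763)^(1.382) = 0.1691.
C_{B,max} = 0.1691×1.05 = 0.178 kmol/m³.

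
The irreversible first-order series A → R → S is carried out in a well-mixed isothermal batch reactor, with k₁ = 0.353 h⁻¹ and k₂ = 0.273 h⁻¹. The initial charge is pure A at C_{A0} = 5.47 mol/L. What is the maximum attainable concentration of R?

Evaluating C_R at t_opt = ln(k₂/k₁)/(k₂−k₁) gives C_{R,max}/C_{A0} = (k₁/k₂)^[k₂/(k₂−k₁)].
= (0.353/0.273)^(0.273/(0.273−0.353)) = (1.293)^(-3.413) = 0.4160.
C_{R,max} = 0.4160×5.47 = 2.28 mol/L.

2.28 mol/L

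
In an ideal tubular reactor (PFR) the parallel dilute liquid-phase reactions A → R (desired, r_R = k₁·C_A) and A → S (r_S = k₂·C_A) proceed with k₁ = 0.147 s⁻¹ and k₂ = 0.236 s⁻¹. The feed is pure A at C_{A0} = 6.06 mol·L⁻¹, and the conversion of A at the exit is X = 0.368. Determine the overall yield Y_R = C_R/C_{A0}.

C_A = C_{A0}(1−X) = 3.830 mol·L⁻¹.
Both paths are first order in A, so the instantaneous fraction to R is constant: dC_R/d(−C_A) = k₁/(k₁+k₂) = 0.3838.
C_R = 0.3838·(C_{A0}−C_A) = 0.3838×2.230 = 0.856 mol·L⁻¹.
Y_R = C_R/C_{A0} = 0.8559/6.06 = 0.141.

0.141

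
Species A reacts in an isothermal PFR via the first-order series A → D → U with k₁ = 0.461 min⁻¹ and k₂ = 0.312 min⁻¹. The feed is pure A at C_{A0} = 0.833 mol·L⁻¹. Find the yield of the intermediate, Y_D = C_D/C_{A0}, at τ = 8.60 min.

For first-order series with pure A initially, C_D(τ) = k₁C_{A0}/(k₂−k₁)·(e^(−k₁τ) − e^(−k₂τ)).
e^(−k₁τ) = e^(−0.461×8.60) = e^(−3.965) = 0.01898; e^(−k₂τ) = e^(−2.683) = 0.06834.
C_D = 0.461×0.833/(0.312−0.461) × (0.01898−0.06834) = (-2.577)×(-0.04937) = 0.1272 mol·L⁻¹.
Y_D = C_D/C_{A0} = 0.1272/0.833 = 0.153.

0.153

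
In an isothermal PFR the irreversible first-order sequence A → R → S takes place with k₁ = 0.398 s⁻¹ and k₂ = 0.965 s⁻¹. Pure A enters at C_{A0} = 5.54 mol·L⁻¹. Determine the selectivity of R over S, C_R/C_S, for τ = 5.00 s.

0.117

For first-order series with pure A initially, C_R(τ) = k₁C_{A0}/(k₂−k₁)·(e^(−k₁τ) − e^(−k₂τ)).
e^(−k₁τ) = e^(−0.398×5.00) = e^(−1.990) = 0.1367; e^(−k₂τ) = e^(−4.825) = 0.008027.
C_R = 0.398×5.54/(0.965−0.398) × (0.1367−0.008027) = 3.889×0.1287 = 0.5004 mol·L⁻¹.
C_A = C_{A0}e^(−k₁τ) = 0.7573 mol·L⁻¹, so C_S = C_{A0}−C_A−C_R = 4.282 mol·L⁻¹; C_R/C_S = 0.117.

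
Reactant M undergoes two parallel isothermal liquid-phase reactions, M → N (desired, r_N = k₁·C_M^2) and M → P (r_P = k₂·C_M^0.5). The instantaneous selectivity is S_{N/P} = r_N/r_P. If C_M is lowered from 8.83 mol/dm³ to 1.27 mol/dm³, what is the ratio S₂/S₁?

0.0545

S_{N/P} = (k₁/k₂)·C_M^1.5, so S₂/S₁ = (C_{M,2}/C_{M,1})^1.5.
= (1.27/8.83)^1.5 = (0.1438)^1.5 = 0.0545.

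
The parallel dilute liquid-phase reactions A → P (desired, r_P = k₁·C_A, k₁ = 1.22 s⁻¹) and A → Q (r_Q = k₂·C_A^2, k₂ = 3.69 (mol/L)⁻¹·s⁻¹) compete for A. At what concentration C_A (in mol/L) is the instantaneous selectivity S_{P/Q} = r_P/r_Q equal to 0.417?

0.793 mol/L

S_{P/Q} = (k₁/k₂)·C_A⁻¹ ⇒ C_A = (S·k₂/k₁)^(-1).
= (0.417×3.69/1.22)^(-1) = (1.261)^(-1) = 0.793 mol/L.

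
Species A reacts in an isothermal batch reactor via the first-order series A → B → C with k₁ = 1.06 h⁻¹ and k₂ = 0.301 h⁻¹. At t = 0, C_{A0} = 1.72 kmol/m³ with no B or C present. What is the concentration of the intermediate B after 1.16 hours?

The intermediate concentration in a first-order A→B→C sequence is C_B = k₁C_{A0}(e^(−k₁t) − e^(−k₂t))/(k₂−k₁).
e^(−k₁t) = e^(−1.06×1.16) = e^(−1.230) = 0.2924; e^(−k₂t) = e^(−0.3492) = 0.7053.
C_B = 1.06×1.72/(0.301−1.06) × (0.2924−0.7053) = (-2.402)×(-0.4129) = 0.9918 kmol/m³.

0.992 kmol/m³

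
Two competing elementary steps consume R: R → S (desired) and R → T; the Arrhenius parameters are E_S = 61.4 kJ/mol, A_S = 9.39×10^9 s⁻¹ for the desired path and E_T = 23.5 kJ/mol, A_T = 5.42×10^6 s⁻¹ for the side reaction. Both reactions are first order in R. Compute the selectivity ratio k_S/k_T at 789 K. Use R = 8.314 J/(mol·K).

With equal orders, S_{S/T} = k_S/k_T = (A_S/A_T)·exp[(E_T−E_S)/(RT)].
(E_T−E_S)/(RT) = (23.5−61.4)×10³/(8.314×789) = -37900/6560 = -5.778.
k_S/k_T = (9.39×10^9/5.42×10^6)·exp(-5.778) = 1732 × 0.003096 = 5.36.
Since E_S > E_T, raising the temperature improves selectivity toward S.

5.36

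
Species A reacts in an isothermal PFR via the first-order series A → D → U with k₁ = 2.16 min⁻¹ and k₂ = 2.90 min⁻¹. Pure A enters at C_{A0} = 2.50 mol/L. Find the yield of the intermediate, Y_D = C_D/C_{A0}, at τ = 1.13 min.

For first-order series with pure A initially, C_D(τ) = k₁C_{A0}/(k₂−k₁)·(e^(−k₁τ) − e^(−k₂τ)).
e^(−k₁τ) = e^(−2.16×1.13) = e^(−2.441) = 0.08709; e^(−k₂τ) = e^(−3.277) = 0.03774.
C_D = 2.16×2.50/(2.90−2.16) × (0.08709−0.03774) = 7.297×0.04935 = 0.3601 mol/L.
Y_D = C_D/C_{A0} = 0.3601/2.50 = 0.144.

0.144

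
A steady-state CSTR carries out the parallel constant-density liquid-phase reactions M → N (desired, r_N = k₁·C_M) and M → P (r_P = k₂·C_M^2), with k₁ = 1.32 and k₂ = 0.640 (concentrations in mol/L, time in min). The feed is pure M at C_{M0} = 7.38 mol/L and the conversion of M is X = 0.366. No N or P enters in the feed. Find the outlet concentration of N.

0.826 mol/L

Exit C_M = C_{M0}(1−X) = 7.38×0.634 = 4.679 mol/L.
In a CSTR the entire volume is at exit conditions, so r_N = 1.32×4.679 = 6.176 and r_P = 0.640×4.679^2 = 14.01.
Fraction of consumed M going to N: r_N/(r_N+r_P) = 0.3059.
C_N = 0.3059·C_{M0}·X = 0.3059×7.38×0.366 = 0.826 mol/L.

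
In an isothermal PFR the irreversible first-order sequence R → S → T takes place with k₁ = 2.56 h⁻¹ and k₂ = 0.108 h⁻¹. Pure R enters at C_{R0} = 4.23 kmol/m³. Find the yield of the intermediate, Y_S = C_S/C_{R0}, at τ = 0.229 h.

0.438

Solving the coupled first-order balances gives C_S(τ) = [k₁/(k₂−k₁)]·C_{R0}·(e^(−k₁τ) − e^(−k₂τ)).
e^(−k₁τ) = e^(−2.56×0.229) = e^(−0.5862) = 0.5564; e^(−k₂τ) = e^(−0.02473) = 0.9756.
C_S = 2.56×4.23/(0.108−2.56) × (0.5564−0.9756) = (-4.416)×(-0.4192) = 1.851 kmol/m³.
Y_S = C_S/C_{R0} = 1.851/4.23 = 0.438.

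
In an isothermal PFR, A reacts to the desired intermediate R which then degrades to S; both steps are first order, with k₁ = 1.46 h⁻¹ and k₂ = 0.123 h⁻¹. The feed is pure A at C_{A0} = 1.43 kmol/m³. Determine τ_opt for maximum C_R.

1.85 h

Setting dC_R/dτ = 0 gives τ_opt = ln(k₂/k₁)/(k₂−k₁).
= ln(0.123/1.46)/(0.123−1.46) = ln(0.08425)/-1.337 = -2.474/-1.337 = 1.85 h.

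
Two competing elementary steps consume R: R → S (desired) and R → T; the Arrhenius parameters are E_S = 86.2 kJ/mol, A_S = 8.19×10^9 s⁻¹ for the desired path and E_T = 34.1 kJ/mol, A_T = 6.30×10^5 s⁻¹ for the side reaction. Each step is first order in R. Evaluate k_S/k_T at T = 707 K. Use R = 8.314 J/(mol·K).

1.84

k_S/k_T = (A_S/A_T)·exp[−(E_S−E_T)/(RT)] = (A_S/A_T)·exp[(E_T−E_S)/(RT)].
(E_T−E_S)/(RT) = (34.1−86.2)×10³/(8.314×707) = -52100/5878 = -8.864.
k_S/k_T = (8.19×10^9/6.30×10^5)·exp(-8.864) = 13000 × 1.415×10^-4 = 1.84.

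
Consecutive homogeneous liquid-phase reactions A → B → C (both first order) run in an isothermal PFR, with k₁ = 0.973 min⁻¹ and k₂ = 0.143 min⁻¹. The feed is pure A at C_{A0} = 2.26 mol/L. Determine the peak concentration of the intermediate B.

At the optimum, C_{B,max}/C_{A0} = (k₁/k₂)^[k₂/(k₂−k₁)].
= (0.973/0.143)^(0.143/(0.143−0.973)) = (6.804)^(-0.1723) = 0.7187.
C_{B,max} = 0.7187×2.26 = 1.62 mol/L.

1.62 mol/L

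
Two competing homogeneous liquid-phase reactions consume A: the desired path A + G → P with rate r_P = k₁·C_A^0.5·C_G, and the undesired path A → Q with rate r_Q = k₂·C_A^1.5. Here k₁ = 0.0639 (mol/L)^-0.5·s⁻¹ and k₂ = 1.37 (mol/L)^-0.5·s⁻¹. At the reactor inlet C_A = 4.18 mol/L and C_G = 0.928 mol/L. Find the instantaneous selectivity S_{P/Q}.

S_{P/Q} = r_P/r_Q = (k₁·C_A^0.5·C_G)/(k₂·C_A^1.5) = (k₁/k₂)·C_A⁻¹·C_G.
= (0.0639×4.180^0.5×0.9280) / (1.37×4.180^1.5) = 0.1212/11.71 = 0.0104.
The undesired path is higher order in A, so low C_A (CSTR or dilute feed) favours P.

0.0104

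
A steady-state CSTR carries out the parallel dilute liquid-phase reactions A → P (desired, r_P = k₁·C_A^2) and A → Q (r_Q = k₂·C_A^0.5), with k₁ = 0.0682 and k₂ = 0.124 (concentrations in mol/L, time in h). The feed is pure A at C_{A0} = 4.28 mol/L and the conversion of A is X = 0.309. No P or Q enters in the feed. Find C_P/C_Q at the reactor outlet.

2.80

Exit C_A = C_{A0}(1−X) = 4.28×0.691 = 2.957 mol/L.
Rates in a CSTR are evaluated at the outlet concentration: r_P = 0.0682×2.957^2 = 0.5965, r_Q = 0.124×2.957^0.5 = 0.2132.
Overall selectivity = C_P/C_Q = r_Pτ/(r_Qτ) = r_P/r_Q = 2.80.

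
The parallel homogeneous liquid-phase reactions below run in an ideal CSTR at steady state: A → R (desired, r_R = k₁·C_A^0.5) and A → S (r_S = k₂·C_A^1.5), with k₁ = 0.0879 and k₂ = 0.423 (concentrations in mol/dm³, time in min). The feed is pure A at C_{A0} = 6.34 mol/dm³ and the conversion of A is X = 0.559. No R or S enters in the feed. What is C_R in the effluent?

Exit C_A = C_{A0}(1−X) = 6.34×0.441 = 2.796 mol/dm³.
A CSTR operates uniformly at the exit composition, giving r_R = 0.1470 and r_S = 1.978 (each k·C_A^n at C_A = 2.796).
Fraction of consumed A going to R: r_R/(r_R+r_S) = 0.06918.
C_R = 0.06918·C_{A0}·X = 0.06918×6.34×0.559 = 0.245 mol/dm³.

0.245 mol/dm³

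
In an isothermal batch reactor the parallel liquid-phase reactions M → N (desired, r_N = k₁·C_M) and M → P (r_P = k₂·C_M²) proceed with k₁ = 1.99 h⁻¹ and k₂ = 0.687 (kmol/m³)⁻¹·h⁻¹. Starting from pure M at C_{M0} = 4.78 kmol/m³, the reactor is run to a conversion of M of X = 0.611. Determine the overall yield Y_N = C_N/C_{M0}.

C_M = C_{M0}(1−X) = 1.859 kmol/m³.
Along a PFR/batch, dC_N/dC_M = −r_N/(r_N+r_P) = −k₁/(k₁+k₂·C_M).
Integrating from C_{M0} to C_M: C_N = (1.99/0.687)·ln[(1.99+0.687·4.78)/(1.99+0.687·1.86)] = 2.897·ln(5.274/3.267) = 1.387 kmol/m³.
Y_N = C_N/C_{M0} = 1.387/4.78 = 0.290.

0.290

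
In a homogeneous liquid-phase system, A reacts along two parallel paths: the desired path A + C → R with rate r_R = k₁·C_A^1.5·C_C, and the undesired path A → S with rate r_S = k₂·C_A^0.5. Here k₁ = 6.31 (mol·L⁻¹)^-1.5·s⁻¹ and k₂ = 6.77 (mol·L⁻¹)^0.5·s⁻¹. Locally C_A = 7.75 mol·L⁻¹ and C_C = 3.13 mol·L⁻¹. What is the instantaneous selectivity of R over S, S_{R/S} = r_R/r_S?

S_{R/S} = r_R/r_S = (k₁·C_A^1.5·C_C)/(k₂·C_A^0.5) = (k₁/k₂)·C_A·C_C.
= (6.31×7.750^1.5×3.130) / (6.77×7.750^0.5) = 426.1/18.85 = 22.6.

22.6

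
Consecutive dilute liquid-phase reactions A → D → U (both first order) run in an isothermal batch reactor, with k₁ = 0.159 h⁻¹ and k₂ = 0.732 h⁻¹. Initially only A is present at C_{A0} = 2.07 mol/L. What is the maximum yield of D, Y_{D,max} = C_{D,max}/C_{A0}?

0.142

At the optimum, C_{D,max}/C_{A0} = (k₁/k₂)^[k₂/(k₂−k₁)].
= (0.159/0.732)^(0.732/(0.732−0.159)) = (0.2172)^(1.277) = 0.1422.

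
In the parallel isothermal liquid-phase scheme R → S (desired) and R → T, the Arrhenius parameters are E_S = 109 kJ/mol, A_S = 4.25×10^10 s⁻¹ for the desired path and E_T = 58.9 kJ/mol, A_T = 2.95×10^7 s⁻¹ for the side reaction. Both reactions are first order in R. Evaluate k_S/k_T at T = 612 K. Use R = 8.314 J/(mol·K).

0.0763

k_S/k_T = (A_S/A_T)·exp[−(E_S−E_T)/(RT)] = (A_S/A_T)·exp[(E_T−E_S)/(RT)].
(E_T−E_S)/(RT) = (58.9−109)×10³/(8.314×612) = -50100/5088 = -9.846.
k_S/k_T = (4.25×10^10/2.95×10^7)·exp(-9.846) = 1441 × 5.294×10^-5 = 0.0763.
Since E_S > E_T, raising the temperature improves selectivity toward S.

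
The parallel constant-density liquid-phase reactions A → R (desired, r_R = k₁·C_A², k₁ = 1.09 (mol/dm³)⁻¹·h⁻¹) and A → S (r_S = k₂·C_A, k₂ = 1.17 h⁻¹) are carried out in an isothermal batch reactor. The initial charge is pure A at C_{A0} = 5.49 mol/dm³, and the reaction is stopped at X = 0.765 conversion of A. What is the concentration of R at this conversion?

3.10 mol/dm³

C_A = C_{A0}(1−X) = 1.290 mol/dm³.
Along a PFR/batch, dC_S/dC_A = −r_S/(r_R+r_S) = −k₂/(k₂+k₁·C_A).
Integrating from C_{A0} to C_A: C_S = (1.17/1.09)·ln[(1.17+1.09·5.49)/(1.17+1.09·1.29)] = 1.073·ln(7.154/2.576) = 1.096 mol/dm³.
Then C_R = (C_{A0}−C_A) − C_S = 4.200 − 1.096 = 3.104 mol/dm³.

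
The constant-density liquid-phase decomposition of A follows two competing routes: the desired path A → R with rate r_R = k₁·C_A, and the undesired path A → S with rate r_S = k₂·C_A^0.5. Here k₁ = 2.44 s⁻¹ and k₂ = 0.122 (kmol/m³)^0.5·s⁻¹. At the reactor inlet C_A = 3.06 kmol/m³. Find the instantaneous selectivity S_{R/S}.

35.0

S_{R/S} = r_R/r_S = (k₁·C_A)/(k₂·C_A^0.5) = (k₁/k₂)·C_A^0.5.
= (2.44×3.060) / (0.122×3.060^0.5) = 7.466/0.2134 = 35.0.
Since the desired path is higher order in A, keeping C_A high (PFR or concentrated feed) favours R.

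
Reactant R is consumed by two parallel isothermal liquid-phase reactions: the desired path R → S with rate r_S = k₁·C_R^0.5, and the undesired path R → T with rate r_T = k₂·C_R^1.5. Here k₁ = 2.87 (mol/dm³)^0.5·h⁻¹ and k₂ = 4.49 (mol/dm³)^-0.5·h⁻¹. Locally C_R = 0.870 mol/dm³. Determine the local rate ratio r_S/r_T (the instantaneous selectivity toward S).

0.735

S_{S/T} = r_S/r_T = (k₁·C_R^0.5)/(k₂·C_R^1.5) = (k₁/k₂)·C_R⁻¹.
= (2.87×0.8700^0.5) / (4.49×0.8700^1.5) = 2.677/3.644 = 0.735.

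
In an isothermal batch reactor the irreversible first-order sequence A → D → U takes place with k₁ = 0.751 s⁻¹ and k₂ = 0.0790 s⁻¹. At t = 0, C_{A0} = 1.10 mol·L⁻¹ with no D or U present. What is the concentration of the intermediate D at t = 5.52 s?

Solving the coupled first-order balances gives C_D(t) = [k₁/(k₂−k₁)]·C_{A0}·(e^(−k₁t) − e^(−k₂t)).
e^(−k₁t) = e^(−0.751×5.52) = e^(−4.146) = 0.01584; e^(−k₂t) = e^(−0.4361) = 0.6466.
C_D = 0.751×1.10/(0.0790−0.751) × (0.01584−0.6466) = (-1.229)×(-0.6307) = 0.7754 mol·L⁻¹.

0.775 mol·L⁻¹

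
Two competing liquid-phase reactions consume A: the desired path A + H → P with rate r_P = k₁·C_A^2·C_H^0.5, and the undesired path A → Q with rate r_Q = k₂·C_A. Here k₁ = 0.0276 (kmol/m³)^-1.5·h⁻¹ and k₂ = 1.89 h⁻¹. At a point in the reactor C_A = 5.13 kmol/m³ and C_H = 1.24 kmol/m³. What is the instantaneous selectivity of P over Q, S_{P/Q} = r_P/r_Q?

S_{P/Q} = r_P/r_Q = (k₁·C_A^2·C_H^0.5)/(k₂·C_A) = (k₁/k₂)·C_A·C_H^0.5.
= (0.0276×5.130^2×1.240^0.5) / (1.89×5.130) = 0.8088/9.696 = 0.0834.
Since the desired path is higher order in A, keeping C_A high (PFR or concentrated feed) favours P.

0.0834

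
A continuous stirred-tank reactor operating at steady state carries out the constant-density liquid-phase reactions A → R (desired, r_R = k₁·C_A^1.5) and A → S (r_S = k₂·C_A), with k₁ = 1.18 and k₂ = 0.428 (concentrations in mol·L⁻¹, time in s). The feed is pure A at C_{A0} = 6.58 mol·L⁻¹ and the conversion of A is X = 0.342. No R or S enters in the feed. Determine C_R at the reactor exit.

1.92 mol·L⁻¹

Exit C_A = C_{A0}(1−X) = 6.58×0.658 = 4.330 mol·L⁻¹.
Rates in a CSTR are evaluated at the outlet concentration: r_R = 1.18×4.330^1.5 = 10.63, r_S = 0.428×4.330 = 1.853.
Fraction of consumed A going to R: r_R/(r_R+r_S) = 0.8516.
C_R = 0.8516·C_{A0}·X = 0.8516×6.58×0.342 = 1.92 mol·L⁻¹.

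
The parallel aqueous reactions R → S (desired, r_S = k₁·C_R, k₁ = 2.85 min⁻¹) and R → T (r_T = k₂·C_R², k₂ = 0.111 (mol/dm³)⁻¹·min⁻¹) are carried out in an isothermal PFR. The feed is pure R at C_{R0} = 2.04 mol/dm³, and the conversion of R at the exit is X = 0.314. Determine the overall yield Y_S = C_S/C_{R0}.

C_R = C_{R0}(1−X) = 1.399 mol/dm³.
Along a PFR/batch, dC_S/dC_R = −r_S/(r_S+r_T) = −k₁/(k₁+k₂·C_R).
Integrating from C_{R0} to C_R: C_S = (2.85/0.111)·ln[(2.85+0.111·2.04)/(2.85+0.111·1.40)] = 25.68·ln(3.076/3.005) = 0.6004 mol/dm³.
Y_S = C_S/C_{R0} = 0.6004/2.04 = 0.294.

0.294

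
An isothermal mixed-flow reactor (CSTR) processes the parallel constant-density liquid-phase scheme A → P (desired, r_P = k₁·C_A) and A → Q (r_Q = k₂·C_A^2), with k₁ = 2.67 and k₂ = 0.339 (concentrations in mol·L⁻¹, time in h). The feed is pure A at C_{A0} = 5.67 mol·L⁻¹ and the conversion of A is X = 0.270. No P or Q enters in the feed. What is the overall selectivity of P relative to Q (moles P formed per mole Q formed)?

Exit C_A = C_{A0}(1−X) = 5.67×0.730 = 4.139 mol·L⁻¹.
Rates in a CSTR are evaluated at the outlet concentration: r_P = 2.67×4.139 = 11.05, r_Q = 0.339×4.139^2 = 5.808.
Overall selectivity = C_P/C_Q = r_Pτ/(r_Qτ) = r_P/r_Q = 1.90.

1.90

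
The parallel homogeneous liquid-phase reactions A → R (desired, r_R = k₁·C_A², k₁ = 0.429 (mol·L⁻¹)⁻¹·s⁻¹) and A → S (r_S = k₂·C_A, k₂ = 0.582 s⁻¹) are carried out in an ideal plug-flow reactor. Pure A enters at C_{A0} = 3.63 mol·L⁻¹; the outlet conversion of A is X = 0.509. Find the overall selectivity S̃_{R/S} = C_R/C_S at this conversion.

C_A = C_{A0}(1−X) = 1.782 mol·L⁻¹.
Along a PFR/batch, dC_S/dC_A = −r_S/(r_R+r_S) = −k₂/(k₂+k₁·C_A).
Integrating from C_{A0} to C_A: C_S = (0.582/0.429)·ln[(0.582+0.429·3.63)/(0.582+0.429·1.78)] = 1.357·ln(2.139/1.347) = 0.6279 mol·L⁻¹.
Then C_R = (C_{A0}−C_A) − C_S = 1.848 − 0.6279 = 1.220 mol·L⁻¹.
S̃_{R/S} = C_R/C_S = 1.220/0.6279 = 1.94.

1.94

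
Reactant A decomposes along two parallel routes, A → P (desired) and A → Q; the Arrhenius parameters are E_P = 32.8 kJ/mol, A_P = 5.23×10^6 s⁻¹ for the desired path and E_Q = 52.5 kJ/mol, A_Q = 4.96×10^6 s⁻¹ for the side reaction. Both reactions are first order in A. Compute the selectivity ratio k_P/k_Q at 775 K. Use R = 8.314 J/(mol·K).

22.4

k_P/k_Q = (A_P/A_Q)·exp[−(E_P−E_Q)/(RT)] = (A_P/A_Q)·exp[(E_Q−E_P)/(RT)].
(E_Q−E_P)/(RT) = (52.5−32.8)×10³/(8.314×775) = 19700/6443 = 3.057.
k_P/k_Q = (5.23×10^6/4.96×10^6)·exp(3.057) = 1.054 × 21.27 = 22.4.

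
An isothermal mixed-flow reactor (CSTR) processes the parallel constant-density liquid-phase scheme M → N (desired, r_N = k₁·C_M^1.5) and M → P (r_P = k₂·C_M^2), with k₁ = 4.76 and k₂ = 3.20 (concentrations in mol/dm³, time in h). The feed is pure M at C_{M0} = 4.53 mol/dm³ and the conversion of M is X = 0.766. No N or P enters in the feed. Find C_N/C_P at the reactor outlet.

1.44

Exit C_M = C_{M0}(1−X) = 4.53×0.234 = 1.060 mol/dm³.
In a CSTR the entire volume is at exit conditions, so r_N = 4.76×1.060^1.5 = 5.195 and r_P = 3.20×1.060^2 = 3.596.
Overall selectivity = C_N/C_P = r_Nτ/(r_Pτ) = r_N/r_P = 1.44.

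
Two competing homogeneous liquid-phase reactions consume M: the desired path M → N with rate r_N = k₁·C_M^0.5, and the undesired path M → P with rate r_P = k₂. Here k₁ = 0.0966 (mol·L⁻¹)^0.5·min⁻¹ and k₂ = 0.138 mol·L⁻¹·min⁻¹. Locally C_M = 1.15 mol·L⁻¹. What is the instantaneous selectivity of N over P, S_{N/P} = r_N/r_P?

0.751

S_{N/P} = r_N/r_P = (k₁·C_M^0.5)/(k₂) = (k₁/k₂)·C_M^0.5.
= (0.0966×1.150^0.5) / (0.138) = 0.1036/0.1380 = 0.751.
Since the desired path is higher order in M, keeping C_M high (PFR or concentrated feed) favours N.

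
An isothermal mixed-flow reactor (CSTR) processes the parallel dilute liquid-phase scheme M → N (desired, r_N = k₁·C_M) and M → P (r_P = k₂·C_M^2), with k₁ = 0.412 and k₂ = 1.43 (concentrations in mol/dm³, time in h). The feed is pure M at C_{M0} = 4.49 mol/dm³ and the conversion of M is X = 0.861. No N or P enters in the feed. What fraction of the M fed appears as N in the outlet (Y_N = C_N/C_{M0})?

0.272

Exit C_M = C_{M0}(1−X) = 4.49×0.139 = 0.6241 mol/dm³.
In a CSTR the entire volume is at exit conditions, so r_N = 0.412×0.6241 = 0.2571 and r_P = 1.43×0.6241^2 = 0.5570.
Fraction of consumed M going to N: r_N/(r_N+r_P) = 0.3158.
C_N = 0.3158·C_{M0}·X = 0.3158×4.49×0.861 = 1.22 mol/dm³; Y_N = C_N/C_{M0} = 0.272.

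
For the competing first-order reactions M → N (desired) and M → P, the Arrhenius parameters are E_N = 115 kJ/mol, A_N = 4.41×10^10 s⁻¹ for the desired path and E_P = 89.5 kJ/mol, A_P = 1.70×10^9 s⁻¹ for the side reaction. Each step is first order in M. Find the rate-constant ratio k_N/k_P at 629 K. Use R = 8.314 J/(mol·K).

Since both paths have the same order in M, the concentration cancels and S_{N/P} = k_N/k_P = (A_N/A_P)·exp[(E_P−E_N)/(RT)].
(E_P−E_N)/(RT) = (89.5−115)×10³/(8.314×629) = -25500/5230 = -4.876.
k_N/k_P = (4.41×10^10/1.70×10^9)·exp(-4.876) = 25.94 × 0.007626 = 0.198.
Since E_N > E_P, raising the temperature improves selectivity toward N.

0.198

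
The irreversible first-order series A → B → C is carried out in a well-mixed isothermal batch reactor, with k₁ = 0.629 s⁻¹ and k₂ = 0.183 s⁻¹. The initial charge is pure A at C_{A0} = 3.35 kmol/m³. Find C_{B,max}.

2.02 kmol/m³

For a first-order series the maximum intermediate yield is C_{B,max}/C_{A0} = (k₁/k₂)^[k₂/(k₂−k₁)].
= (0.629/0.183)^(0.183/(0.183−0.629)) = (3.437)^(-0.4103) = 0.6025.
C_{B,max} = 0.6025×3.35 = 2.02 kmol/m³.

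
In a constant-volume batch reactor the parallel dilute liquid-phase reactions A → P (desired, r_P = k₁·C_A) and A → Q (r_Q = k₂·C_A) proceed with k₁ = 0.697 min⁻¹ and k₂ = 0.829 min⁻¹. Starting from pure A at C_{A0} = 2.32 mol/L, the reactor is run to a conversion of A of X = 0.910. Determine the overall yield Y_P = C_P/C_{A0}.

C_A = C_{A0}(1−X) = 0.2088 mol/L.
Both paths are first order in A, so the instantaneous fraction to P is constant: dC_P/d(−C_A) = k₁/(k₁+k₂) = 0.4567.
C_P = 0.4567·(C_{A0}−C_A) = 0.4567×2.111 = 0.964 mol/L.
Y_P = C_P/C_{A0} = 0.9643/2.32 = 0.416.

0.416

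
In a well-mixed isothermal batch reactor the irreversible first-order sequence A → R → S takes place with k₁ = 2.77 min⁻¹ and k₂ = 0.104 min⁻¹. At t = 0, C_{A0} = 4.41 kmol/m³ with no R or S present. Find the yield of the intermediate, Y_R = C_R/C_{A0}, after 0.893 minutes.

0.859

Solving the coupled first-order balances gives C_R(t) = [k₁/(k₂−k₁)]·C_{A0}·(e^(−k₁t) − e^(−k₂t)).
e^(−k₁t) = e^(−2.77×0.893) = e^(−2.474) = 0.08428; e^(−k₂t) = e^(−0.09287) = 0.9113.
C_R = 2.77×4.41/(0.104−2.77) × (0.08428−0.9113) = (-4.582)×(-0.8270) = 3.789 kmol/m³.
Y_R = C_R/C_{A0} = 3.789/4.41 = 0.859.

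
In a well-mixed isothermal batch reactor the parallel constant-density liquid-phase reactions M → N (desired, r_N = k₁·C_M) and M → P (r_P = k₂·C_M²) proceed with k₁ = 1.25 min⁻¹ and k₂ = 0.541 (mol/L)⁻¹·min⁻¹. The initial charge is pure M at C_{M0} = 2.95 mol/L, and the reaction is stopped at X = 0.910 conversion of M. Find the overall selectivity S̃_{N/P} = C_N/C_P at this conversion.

1.59

C_M = C_{M0}(1−X) = 0.2655 mol/L.
Along a PFR/batch, dC_N/dC_M = −r_N/(r_N+r_P) = −k₁/(k₁+k₂·C_M).
Integrating from C_{M0} to C_M: C_N = (1.25/0.541)·ln[(1.25+0.541·2.95)/(1.25+0.541·0.265)] = 2.311·ln(2.846/1.394) = 1.650 mol/L.
C_P = (C_{M0}−C_M)−C_N = 1.035 mol/L; S̃_{N/P} = 1.650/1.035 = 1.59.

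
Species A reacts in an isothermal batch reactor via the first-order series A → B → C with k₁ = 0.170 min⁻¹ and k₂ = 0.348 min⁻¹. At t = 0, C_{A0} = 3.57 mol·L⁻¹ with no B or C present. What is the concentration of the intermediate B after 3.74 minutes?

The intermediate concentration in a first-order A→B→C sequence is C_B = k₁C_{A0}(e^(−k₁t) − e^(−k₂t))/(k₂−k₁).
e^(−k₁t) = e^(−0.170×3.74) = e^(−0.6358) = 0.5295; e^(−k₂t) = e^(−1.302) = 0.2721.
C_B = 0.170×3.57/(0.348−0.170) × (0.5295−0.2721) = 3.410×0.2574 = 0.8776 mol·L⁻¹.

0.878 mol·L⁻¹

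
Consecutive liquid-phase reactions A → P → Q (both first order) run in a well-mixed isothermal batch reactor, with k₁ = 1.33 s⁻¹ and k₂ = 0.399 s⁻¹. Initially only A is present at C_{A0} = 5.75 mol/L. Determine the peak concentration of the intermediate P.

3.43 mol/L

For a first-order series the maximum intermediate yield is C_{P,max}/C_{A0} = (k₁/k₂)^[k₂/(k₂−k₁)].
= (1.33/0.399)^(0.399/(0.399−1.33)) = (3.333)^(-0.4286) = 0.5969.
C_{P,max} = 0.5969×5.75 = 3.43 mol/L.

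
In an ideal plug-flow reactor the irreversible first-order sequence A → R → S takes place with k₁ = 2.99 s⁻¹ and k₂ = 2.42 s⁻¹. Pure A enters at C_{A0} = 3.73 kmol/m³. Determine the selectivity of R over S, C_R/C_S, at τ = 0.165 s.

The intermediate concentration in a first-order A→B→C sequence is C_R = k₁C_{A0}(e^(−k₁τ) − e^(−k₂τ))/(k₂−k₁).
e^(−k₁τ) = e^(−2.99×0.165) = e^(−0.4934) = 0.6106; e^(−k₂τ) = e^(−0.3993) = 0.6708.
C_R = 2.99×3.73/(2.42−2.99) × (0.6106−0.6708) = (-19.57)×(-0.06021) = 1.178 kmol/m³.
C_A = C_{A0}e^(−k₁τ) = 2.277 kmol/m³, so C_S = C_{A0}−C_A−C_R = 0.2744 kmol/m³; C_R/C_S = 4.29.

4.29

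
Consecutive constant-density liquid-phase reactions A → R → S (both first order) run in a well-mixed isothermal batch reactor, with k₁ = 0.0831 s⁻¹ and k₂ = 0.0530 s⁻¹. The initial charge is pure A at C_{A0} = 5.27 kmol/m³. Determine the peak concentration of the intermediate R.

2.39 kmol/m³

Evaluating C_R at t_opt = ln(k₂/k₁)/(k₂−k₁) gives C_{R,max}/C_{A0} = (k₁/k₂)^[k₂/(k₂−k₁)].
= (0.0831/0.0530)^(0.0530/(0.0530−0.0831)) = (1.568)^(-1.761) = 0.4530.
C_{R,max} = 0.4530×5.27 = 2.39 kmol/m³.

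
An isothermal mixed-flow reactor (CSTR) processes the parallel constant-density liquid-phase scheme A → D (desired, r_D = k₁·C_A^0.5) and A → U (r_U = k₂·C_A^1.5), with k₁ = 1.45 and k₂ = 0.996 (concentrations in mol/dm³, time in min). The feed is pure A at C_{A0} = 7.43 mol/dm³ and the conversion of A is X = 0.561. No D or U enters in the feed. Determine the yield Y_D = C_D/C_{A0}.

0.173

Exit C_A = C_{A0}(1−X) = 7.43×0.439 = 3.262 mol/dm³.
In a CSTR the entire volume is at exit conditions, so r_D = 1.45×3.262^0.5 = 2.619 and r_U = 0.996×3.262^1.5 = 5.867.
Fraction of consumed A going to D: r_D/(r_D+r_U) = 0.3086.
C_D = 0.3086·C_{A0}·X = 0.3086×7.43×0.561 = 1.29 mol/dm³; Y_D = C_D/C_{A0} = 0.173.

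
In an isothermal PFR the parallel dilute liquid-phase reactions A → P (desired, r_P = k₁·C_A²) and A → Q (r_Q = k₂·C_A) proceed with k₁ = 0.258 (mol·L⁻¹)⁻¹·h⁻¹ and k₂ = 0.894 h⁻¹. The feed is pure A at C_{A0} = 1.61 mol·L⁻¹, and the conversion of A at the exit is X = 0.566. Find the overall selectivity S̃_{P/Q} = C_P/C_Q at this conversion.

C_A = C_{A0}(1−X) = 0.6987 mol·L⁻¹.
Along a PFR/batch, dC_Q/dC_A = −r_Q/(r_P+r_Q) = −k₂/(k₂+k₁·C_A).
Integrating from C_{A0} to C_A: C_Q = (0.894/0.258)·ln[(0.894+0.258·1.61)/(0.894+0.258·0.699)] = 3.465·ln(1.309/1.074) = 0.6858 mol·L⁻¹.
Then C_P = (C_{A0}−C_A) − C_Q = 0.9113 − 0.6858 = 0.2255 mol·L⁻¹.
S̃_{P/Q} = C_P/C_Q = 0.2255/0.6858 = 0.329.

0.329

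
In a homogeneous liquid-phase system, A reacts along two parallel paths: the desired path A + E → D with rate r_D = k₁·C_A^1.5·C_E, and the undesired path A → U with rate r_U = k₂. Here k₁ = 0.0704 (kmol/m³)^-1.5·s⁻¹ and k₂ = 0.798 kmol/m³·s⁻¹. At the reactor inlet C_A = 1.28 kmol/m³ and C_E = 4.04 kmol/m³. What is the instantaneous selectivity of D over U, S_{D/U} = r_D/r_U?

S_{D/U} = r_D/r_U = (k₁·C_A^1.5·C_E)/(k₂) = (k₁/k₂)·C_A^1.5·C_E.
= (0.0704×1.280^1.5×4.040) / (0.798) = 0.4119/0.7980 = 0.516.

0.516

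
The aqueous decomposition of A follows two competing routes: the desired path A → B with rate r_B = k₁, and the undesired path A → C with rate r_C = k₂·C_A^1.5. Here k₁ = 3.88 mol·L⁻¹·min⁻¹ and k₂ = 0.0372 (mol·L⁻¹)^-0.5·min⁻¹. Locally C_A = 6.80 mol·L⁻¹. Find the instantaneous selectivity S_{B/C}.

5.88

S_{B/C} = r_B/r_C = (k₁)/(k₂·C_A^1.5) = (k₁/k₂)·C_A^-1.5.
= (3.88) / (0.0372×6.800^1.5) = 3.880/0.6596 = 5.88.
The undesired path is higher order in A, so low C_A (CSTR or dilute feed) favours B.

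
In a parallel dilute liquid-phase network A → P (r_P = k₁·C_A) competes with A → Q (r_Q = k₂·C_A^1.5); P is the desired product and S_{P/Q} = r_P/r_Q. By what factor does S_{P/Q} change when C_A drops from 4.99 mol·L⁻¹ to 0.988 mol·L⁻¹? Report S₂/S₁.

2.25

S_{P/Q} = (k₁/k₂)·C_A^-0.5, so S₂/S₁ = (C_{A,2}/C_{A,1})^-0.5.
= (0.988/4.99)^(-0.5) = (0.1980)^(-0.5) = 2.25.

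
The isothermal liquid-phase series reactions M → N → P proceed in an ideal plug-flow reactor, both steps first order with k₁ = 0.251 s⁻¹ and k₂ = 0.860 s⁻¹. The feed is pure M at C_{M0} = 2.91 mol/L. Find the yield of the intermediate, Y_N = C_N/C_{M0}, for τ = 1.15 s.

Solving the coupled first-order balances gives C_N(τ) = [k₁/(k₂−k₁)]·C_{M0}·(e^(−k₁τ) − e^(−k₂τ)).
e^(−k₁τ) = e^(−0.251×1.15) = e^(−0.2886) = 0.7493; e^(−k₂τ) = e^(−0.9890) = 0.3719.
C_N = 0.251×2.91/(0.860−0.251) × (0.7493−0.3719) = 1.199×0.3773 = 0.4525 mol/L.
Y_N = C_N/C_{M0} = 0.4525/2.91 = 0.156.

0.156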